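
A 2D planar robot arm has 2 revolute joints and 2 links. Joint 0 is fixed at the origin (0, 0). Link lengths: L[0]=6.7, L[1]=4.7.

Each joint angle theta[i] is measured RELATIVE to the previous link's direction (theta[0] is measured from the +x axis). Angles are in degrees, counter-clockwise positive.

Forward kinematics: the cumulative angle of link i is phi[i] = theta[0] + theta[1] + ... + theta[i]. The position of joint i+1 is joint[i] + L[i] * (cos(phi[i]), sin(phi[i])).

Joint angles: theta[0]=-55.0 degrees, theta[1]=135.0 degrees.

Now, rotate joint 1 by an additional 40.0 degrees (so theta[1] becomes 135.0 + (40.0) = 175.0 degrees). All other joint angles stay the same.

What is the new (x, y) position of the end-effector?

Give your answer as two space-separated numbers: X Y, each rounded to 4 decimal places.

Answer: 1.4930 -1.4180

Derivation:
joint[0] = (0.0000, 0.0000)  (base)
link 0: phi[0] = -55 = -55 deg
  cos(-55 deg) = 0.5736, sin(-55 deg) = -0.8192
  joint[1] = (0.0000, 0.0000) + 6.7 * (0.5736, -0.8192) = (0.0000 + 3.8430, 0.0000 + -5.4883) = (3.8430, -5.4883)
link 1: phi[1] = -55 + 175 = 120 deg
  cos(120 deg) = -0.5000, sin(120 deg) = 0.8660
  joint[2] = (3.8430, -5.4883) + 4.7 * (-0.5000, 0.8660) = (3.8430 + -2.3500, -5.4883 + 4.0703) = (1.4930, -1.4180)
End effector: (1.4930, -1.4180)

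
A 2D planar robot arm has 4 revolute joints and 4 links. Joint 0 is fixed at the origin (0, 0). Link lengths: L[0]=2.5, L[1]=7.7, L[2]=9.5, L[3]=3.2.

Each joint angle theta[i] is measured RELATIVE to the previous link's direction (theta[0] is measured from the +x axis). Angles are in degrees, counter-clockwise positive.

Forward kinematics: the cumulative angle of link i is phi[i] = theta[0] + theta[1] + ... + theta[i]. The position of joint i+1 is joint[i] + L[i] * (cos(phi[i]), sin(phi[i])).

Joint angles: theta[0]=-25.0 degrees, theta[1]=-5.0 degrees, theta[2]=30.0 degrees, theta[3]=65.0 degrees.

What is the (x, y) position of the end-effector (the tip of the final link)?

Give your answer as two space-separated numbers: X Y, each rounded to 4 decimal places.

Answer: 19.7865 -2.0064

Derivation:
joint[0] = (0.0000, 0.0000)  (base)
link 0: phi[0] = -25 = -25 deg
  cos(-25 deg) = 0.9063, sin(-25 deg) = -0.4226
  joint[1] = (0.0000, 0.0000) + 2.5 * (0.9063, -0.4226) = (0.0000 + 2.2658, 0.0000 + -1.0565) = (2.2658, -1.0565)
link 1: phi[1] = -25 + -5 = -30 deg
  cos(-30 deg) = 0.8660, sin(-30 deg) = -0.5000
  joint[2] = (2.2658, -1.0565) + 7.7 * (0.8660, -0.5000) = (2.2658 + 6.6684, -1.0565 + -3.8500) = (8.9342, -4.9065)
link 2: phi[2] = -25 + -5 + 30 = 0 deg
  cos(0 deg) = 1.0000, sin(0 deg) = 0.0000
  joint[3] = (8.9342, -4.9065) + 9.5 * (1.0000, 0.0000) = (8.9342 + 9.5000, -4.9065 + 0.0000) = (18.4342, -4.9065)
link 3: phi[3] = -25 + -5 + 30 + 65 = 65 deg
  cos(65 deg) = 0.4226, sin(65 deg) = 0.9063
  joint[4] = (18.4342, -4.9065) + 3.2 * (0.4226, 0.9063) = (18.4342 + 1.3524, -4.9065 + 2.9002) = (19.7865, -2.0064)
End effector: (19.7865, -2.0064)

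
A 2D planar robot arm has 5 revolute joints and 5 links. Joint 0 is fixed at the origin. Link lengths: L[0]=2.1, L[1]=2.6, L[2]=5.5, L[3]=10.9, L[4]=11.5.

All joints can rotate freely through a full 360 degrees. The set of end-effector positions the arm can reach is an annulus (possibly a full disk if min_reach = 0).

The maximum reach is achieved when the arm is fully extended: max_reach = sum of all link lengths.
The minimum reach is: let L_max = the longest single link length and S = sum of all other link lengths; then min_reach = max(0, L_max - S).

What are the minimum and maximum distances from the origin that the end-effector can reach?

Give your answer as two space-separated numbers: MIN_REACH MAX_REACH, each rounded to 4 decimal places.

Answer: 0.0000 32.6000

Derivation:
Link lengths: [2.1, 2.6, 5.5, 10.9, 11.5]
max_reach = 2.1 + 2.6 + 5.5 + 10.9 + 11.5 = 32.6
L_max = max([2.1, 2.6, 5.5, 10.9, 11.5]) = 11.5
S (sum of others) = 32.6 - 11.5 = 21.1
min_reach = max(0, 11.5 - 21.1) = max(0, -9.6) = 0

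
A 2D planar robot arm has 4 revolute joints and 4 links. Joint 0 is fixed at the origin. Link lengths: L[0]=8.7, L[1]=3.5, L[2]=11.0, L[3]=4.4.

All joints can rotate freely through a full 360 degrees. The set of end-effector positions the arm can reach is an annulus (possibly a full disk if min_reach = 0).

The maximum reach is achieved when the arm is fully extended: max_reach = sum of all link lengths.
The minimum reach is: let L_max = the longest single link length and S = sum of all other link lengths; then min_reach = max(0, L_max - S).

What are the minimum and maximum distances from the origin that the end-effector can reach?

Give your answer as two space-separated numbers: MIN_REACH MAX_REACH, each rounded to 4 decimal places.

Answer: 0.0000 27.6000

Derivation:
Link lengths: [8.7, 3.5, 11.0, 4.4]
max_reach = 8.7 + 3.5 + 11 + 4.4 = 27.6
L_max = max([8.7, 3.5, 11.0, 4.4]) = 11
S (sum of others) = 27.6 - 11 = 16.6
min_reach = max(0, 11 - 16.6) = max(0, -5.6) = 0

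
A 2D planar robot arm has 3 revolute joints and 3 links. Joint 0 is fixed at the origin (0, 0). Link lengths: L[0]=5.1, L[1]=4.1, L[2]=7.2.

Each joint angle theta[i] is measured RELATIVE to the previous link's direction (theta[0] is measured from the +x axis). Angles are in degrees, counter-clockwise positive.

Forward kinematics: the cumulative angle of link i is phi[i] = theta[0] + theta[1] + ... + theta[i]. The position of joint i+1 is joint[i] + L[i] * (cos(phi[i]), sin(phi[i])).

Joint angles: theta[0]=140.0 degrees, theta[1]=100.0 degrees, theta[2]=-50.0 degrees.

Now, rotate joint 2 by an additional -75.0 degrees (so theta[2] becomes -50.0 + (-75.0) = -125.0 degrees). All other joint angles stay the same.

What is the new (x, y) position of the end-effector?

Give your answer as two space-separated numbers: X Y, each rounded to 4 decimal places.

joint[0] = (0.0000, 0.0000)  (base)
link 0: phi[0] = 140 = 140 deg
  cos(140 deg) = -0.7660, sin(140 deg) = 0.6428
  joint[1] = (0.0000, 0.0000) + 5.1 * (-0.7660, 0.6428) = (0.0000 + -3.9068, 0.0000 + 3.2782) = (-3.9068, 3.2782)
link 1: phi[1] = 140 + 100 = 240 deg
  cos(240 deg) = -0.5000, sin(240 deg) = -0.8660
  joint[2] = (-3.9068, 3.2782) + 4.1 * (-0.5000, -0.8660) = (-3.9068 + -2.0500, 3.2782 + -3.5507) = (-5.9568, -0.2725)
link 2: phi[2] = 140 + 100 + -125 = 115 deg
  cos(115 deg) = -0.4226, sin(115 deg) = 0.9063
  joint[3] = (-5.9568, -0.2725) + 7.2 * (-0.4226, 0.9063) = (-5.9568 + -3.0429, -0.2725 + 6.5254) = (-8.9997, 6.2529)
End effector: (-8.9997, 6.2529)

Answer: -8.9997 6.2529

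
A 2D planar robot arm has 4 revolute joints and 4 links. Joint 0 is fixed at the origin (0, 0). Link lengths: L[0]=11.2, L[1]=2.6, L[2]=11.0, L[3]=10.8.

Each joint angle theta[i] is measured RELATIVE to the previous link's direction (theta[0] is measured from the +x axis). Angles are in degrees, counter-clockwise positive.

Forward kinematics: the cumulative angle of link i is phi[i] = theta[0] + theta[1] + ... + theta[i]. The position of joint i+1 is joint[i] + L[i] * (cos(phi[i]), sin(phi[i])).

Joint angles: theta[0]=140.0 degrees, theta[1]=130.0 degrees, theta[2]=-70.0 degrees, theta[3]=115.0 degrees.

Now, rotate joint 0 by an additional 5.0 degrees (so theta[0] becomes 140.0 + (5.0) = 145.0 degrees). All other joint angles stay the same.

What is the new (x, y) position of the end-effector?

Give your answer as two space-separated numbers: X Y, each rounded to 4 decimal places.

joint[0] = (0.0000, 0.0000)  (base)
link 0: phi[0] = 145 = 145 deg
  cos(145 deg) = -0.8192, sin(145 deg) = 0.5736
  joint[1] = (0.0000, 0.0000) + 11.2 * (-0.8192, 0.5736) = (0.0000 + -9.1745, 0.0000 + 6.4241) = (-9.1745, 6.4241)
link 1: phi[1] = 145 + 130 = 275 deg
  cos(275 deg) = 0.0872, sin(275 deg) = -0.9962
  joint[2] = (-9.1745, 6.4241) + 2.6 * (0.0872, -0.9962) = (-9.1745 + 0.2266, 6.4241 + -2.5901) = (-8.9479, 3.8339)
link 2: phi[2] = 145 + 130 + -70 = 205 deg
  cos(205 deg) = -0.9063, sin(205 deg) = -0.4226
  joint[3] = (-8.9479, 3.8339) + 11 * (-0.9063, -0.4226) = (-8.9479 + -9.9694, 3.8339 + -4.6488) = (-18.9173, -0.8149)
link 3: phi[3] = 145 + 130 + -70 + 115 = 320 deg
  cos(320 deg) = 0.7660, sin(320 deg) = -0.6428
  joint[4] = (-18.9173, -0.8149) + 10.8 * (0.7660, -0.6428) = (-18.9173 + 8.2733, -0.8149 + -6.9421) = (-10.6440, -7.7570)
End effector: (-10.6440, -7.7570)

Answer: -10.6440 -7.7570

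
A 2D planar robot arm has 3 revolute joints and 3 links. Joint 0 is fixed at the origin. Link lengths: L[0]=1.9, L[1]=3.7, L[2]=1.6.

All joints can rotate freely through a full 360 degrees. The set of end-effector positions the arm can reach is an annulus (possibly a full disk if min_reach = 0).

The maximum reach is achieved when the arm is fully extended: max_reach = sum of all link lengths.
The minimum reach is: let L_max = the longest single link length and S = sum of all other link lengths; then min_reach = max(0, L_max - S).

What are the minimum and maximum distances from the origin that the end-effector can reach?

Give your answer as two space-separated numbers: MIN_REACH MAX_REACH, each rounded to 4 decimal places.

Link lengths: [1.9, 3.7, 1.6]
max_reach = 1.9 + 3.7 + 1.6 = 7.2
L_max = max([1.9, 3.7, 1.6]) = 3.7
S (sum of others) = 7.2 - 3.7 = 3.5
min_reach = max(0, 3.7 - 3.5) = max(0, 0.2) = 0.2

Answer: 0.2000 7.2000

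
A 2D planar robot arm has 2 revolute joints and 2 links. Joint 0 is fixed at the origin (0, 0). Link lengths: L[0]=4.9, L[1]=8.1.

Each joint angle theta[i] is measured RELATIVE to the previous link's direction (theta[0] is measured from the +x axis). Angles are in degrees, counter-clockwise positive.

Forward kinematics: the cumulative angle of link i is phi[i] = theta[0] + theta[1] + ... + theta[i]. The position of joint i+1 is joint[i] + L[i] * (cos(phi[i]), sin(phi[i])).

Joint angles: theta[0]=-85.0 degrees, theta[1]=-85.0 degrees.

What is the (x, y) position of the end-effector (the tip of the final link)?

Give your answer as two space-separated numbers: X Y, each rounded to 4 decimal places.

Answer: -7.5499 -6.2879

Derivation:
joint[0] = (0.0000, 0.0000)  (base)
link 0: phi[0] = -85 = -85 deg
  cos(-85 deg) = 0.0872, sin(-85 deg) = -0.9962
  joint[1] = (0.0000, 0.0000) + 4.9 * (0.0872, -0.9962) = (0.0000 + 0.4271, 0.0000 + -4.8814) = (0.4271, -4.8814)
link 1: phi[1] = -85 + -85 = -170 deg
  cos(-170 deg) = -0.9848, sin(-170 deg) = -0.1736
  joint[2] = (0.4271, -4.8814) + 8.1 * (-0.9848, -0.1736) = (0.4271 + -7.9769, -4.8814 + -1.4066) = (-7.5499, -6.2879)
End effector: (-7.5499, -6.2879)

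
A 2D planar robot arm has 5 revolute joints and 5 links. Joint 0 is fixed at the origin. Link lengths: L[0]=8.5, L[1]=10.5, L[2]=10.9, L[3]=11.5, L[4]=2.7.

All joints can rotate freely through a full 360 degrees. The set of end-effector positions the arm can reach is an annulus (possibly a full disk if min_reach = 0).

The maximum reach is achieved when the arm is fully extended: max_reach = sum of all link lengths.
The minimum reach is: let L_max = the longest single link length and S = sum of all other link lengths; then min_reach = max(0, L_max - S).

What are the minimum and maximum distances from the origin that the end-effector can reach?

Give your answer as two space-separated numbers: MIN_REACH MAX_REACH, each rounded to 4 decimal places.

Answer: 0.0000 44.1000

Derivation:
Link lengths: [8.5, 10.5, 10.9, 11.5, 2.7]
max_reach = 8.5 + 10.5 + 10.9 + 11.5 + 2.7 = 44.1
L_max = max([8.5, 10.5, 10.9, 11.5, 2.7]) = 11.5
S (sum of others) = 44.1 - 11.5 = 32.6
min_reach = max(0, 11.5 - 32.6) = max(0, -21.1) = 0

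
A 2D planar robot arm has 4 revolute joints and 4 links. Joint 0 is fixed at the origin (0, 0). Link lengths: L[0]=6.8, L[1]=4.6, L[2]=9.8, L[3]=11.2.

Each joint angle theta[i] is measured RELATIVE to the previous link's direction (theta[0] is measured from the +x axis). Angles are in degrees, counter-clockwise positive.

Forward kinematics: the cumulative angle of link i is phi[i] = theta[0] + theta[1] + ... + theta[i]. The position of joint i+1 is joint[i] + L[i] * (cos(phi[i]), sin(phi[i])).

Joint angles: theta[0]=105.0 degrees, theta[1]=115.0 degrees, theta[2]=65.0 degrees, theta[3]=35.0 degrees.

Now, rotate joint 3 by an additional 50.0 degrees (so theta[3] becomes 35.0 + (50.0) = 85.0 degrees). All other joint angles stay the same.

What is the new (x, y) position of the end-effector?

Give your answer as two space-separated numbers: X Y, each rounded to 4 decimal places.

joint[0] = (0.0000, 0.0000)  (base)
link 0: phi[0] = 105 = 105 deg
  cos(105 deg) = -0.2588, sin(105 deg) = 0.9659
  joint[1] = (0.0000, 0.0000) + 6.8 * (-0.2588, 0.9659) = (0.0000 + -1.7600, 0.0000 + 6.5683) = (-1.7600, 6.5683)
link 1: phi[1] = 105 + 115 = 220 deg
  cos(220 deg) = -0.7660, sin(220 deg) = -0.6428
  joint[2] = (-1.7600, 6.5683) + 4.6 * (-0.7660, -0.6428) = (-1.7600 + -3.5238, 6.5683 + -2.9568) = (-5.2838, 3.6115)
link 2: phi[2] = 105 + 115 + 65 = 285 deg
  cos(285 deg) = 0.2588, sin(285 deg) = -0.9659
  joint[3] = (-5.2838, 3.6115) + 9.8 * (0.2588, -0.9659) = (-5.2838 + 2.5364, 3.6115 + -9.4661) = (-2.7473, -5.8546)
link 3: phi[3] = 105 + 115 + 65 + 85 = 370 deg
  cos(370 deg) = 0.9848, sin(370 deg) = 0.1736
  joint[4] = (-2.7473, -5.8546) + 11.2 * (0.9848, 0.1736) = (-2.7473 + 11.0298, -5.8546 + 1.9449) = (8.2825, -3.9097)
End effector: (8.2825, -3.9097)

Answer: 8.2825 -3.9097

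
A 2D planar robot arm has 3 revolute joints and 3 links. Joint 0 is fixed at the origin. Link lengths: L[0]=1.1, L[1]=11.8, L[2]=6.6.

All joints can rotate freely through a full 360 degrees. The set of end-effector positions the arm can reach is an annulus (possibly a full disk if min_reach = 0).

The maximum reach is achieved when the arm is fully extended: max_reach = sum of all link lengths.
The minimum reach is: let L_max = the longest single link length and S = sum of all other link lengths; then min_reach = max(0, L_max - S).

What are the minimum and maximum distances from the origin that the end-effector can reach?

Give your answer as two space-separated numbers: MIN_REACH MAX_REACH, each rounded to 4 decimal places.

Answer: 4.1000 19.5000

Derivation:
Link lengths: [1.1, 11.8, 6.6]
max_reach = 1.1 + 11.8 + 6.6 = 19.5
L_max = max([1.1, 11.8, 6.6]) = 11.8
S (sum of others) = 19.5 - 11.8 = 7.7
min_reach = max(0, 11.8 - 7.7) = max(0, 4.1) = 4.1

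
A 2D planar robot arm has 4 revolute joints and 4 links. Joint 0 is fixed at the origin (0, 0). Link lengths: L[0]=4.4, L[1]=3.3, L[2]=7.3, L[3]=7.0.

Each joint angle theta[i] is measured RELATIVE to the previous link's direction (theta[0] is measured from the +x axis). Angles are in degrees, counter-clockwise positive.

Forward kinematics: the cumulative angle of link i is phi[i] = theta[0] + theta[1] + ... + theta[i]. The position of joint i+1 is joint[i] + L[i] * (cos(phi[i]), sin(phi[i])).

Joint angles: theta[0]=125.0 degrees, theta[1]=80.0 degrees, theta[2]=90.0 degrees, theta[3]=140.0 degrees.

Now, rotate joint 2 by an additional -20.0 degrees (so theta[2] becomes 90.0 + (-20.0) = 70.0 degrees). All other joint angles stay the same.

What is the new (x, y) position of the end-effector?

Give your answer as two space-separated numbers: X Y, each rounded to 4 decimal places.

joint[0] = (0.0000, 0.0000)  (base)
link 0: phi[0] = 125 = 125 deg
  cos(125 deg) = -0.5736, sin(125 deg) = 0.8192
  joint[1] = (0.0000, 0.0000) + 4.4 * (-0.5736, 0.8192) = (0.0000 + -2.5237, 0.0000 + 3.6043) = (-2.5237, 3.6043)
link 1: phi[1] = 125 + 80 = 205 deg
  cos(205 deg) = -0.9063, sin(205 deg) = -0.4226
  joint[2] = (-2.5237, 3.6043) + 3.3 * (-0.9063, -0.4226) = (-2.5237 + -2.9908, 3.6043 + -1.3946) = (-5.5146, 2.2096)
link 2: phi[2] = 125 + 80 + 70 = 275 deg
  cos(275 deg) = 0.0872, sin(275 deg) = -0.9962
  joint[3] = (-5.5146, 2.2096) + 7.3 * (0.0872, -0.9962) = (-5.5146 + 0.6362, 2.2096 + -7.2722) = (-4.8783, -5.0626)
link 3: phi[3] = 125 + 80 + 70 + 140 = 415 deg
  cos(415 deg) = 0.5736, sin(415 deg) = 0.8192
  joint[4] = (-4.8783, -5.0626) + 7 * (0.5736, 0.8192) = (-4.8783 + 4.0150, -5.0626 + 5.7341) = (-0.8633, 0.6715)
End effector: (-0.8633, 0.6715)

Answer: -0.8633 0.6715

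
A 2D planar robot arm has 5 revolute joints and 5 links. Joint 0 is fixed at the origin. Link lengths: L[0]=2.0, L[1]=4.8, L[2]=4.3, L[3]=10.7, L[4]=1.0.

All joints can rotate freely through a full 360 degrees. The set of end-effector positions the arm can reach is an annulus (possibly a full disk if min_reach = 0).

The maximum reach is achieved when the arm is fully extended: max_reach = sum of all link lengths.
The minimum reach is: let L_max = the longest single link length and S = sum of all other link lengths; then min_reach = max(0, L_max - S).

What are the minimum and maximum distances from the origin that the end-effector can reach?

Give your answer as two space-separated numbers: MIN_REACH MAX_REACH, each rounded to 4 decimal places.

Answer: 0.0000 22.8000

Derivation:
Link lengths: [2.0, 4.8, 4.3, 10.7, 1.0]
max_reach = 2 + 4.8 + 4.3 + 10.7 + 1 = 22.8
L_max = max([2.0, 4.8, 4.3, 10.7, 1.0]) = 10.7
S (sum of others) = 22.8 - 10.7 = 12.1
min_reach = max(0, 10.7 - 12.1) = max(0, -1.4) = 0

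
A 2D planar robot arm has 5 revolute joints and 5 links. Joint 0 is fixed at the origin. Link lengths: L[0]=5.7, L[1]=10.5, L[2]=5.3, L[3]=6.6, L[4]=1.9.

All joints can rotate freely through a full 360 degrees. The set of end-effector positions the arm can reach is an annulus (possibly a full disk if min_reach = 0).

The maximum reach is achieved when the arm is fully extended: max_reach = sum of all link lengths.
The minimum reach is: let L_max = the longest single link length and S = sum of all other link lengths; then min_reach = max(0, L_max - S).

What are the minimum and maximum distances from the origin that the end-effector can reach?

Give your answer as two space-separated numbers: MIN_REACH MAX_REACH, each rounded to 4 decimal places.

Answer: 0.0000 30.0000

Derivation:
Link lengths: [5.7, 10.5, 5.3, 6.6, 1.9]
max_reach = 5.7 + 10.5 + 5.3 + 6.6 + 1.9 = 30
L_max = max([5.7, 10.5, 5.3, 6.6, 1.9]) = 10.5
S (sum of others) = 30 - 10.5 = 19.5
min_reach = max(0, 10.5 - 19.5) = max(0, -9) = 0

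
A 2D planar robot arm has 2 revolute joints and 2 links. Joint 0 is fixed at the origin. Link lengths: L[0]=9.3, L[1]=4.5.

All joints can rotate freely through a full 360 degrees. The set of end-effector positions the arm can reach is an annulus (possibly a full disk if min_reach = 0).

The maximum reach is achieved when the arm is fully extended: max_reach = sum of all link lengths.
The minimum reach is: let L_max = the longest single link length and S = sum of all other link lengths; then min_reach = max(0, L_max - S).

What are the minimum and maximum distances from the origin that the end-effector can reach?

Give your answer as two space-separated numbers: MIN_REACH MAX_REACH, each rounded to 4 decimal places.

Answer: 4.8000 13.8000

Derivation:
Link lengths: [9.3, 4.5]
max_reach = 9.3 + 4.5 = 13.8
L_max = max([9.3, 4.5]) = 9.3
S (sum of others) = 13.8 - 9.3 = 4.5
min_reach = max(0, 9.3 - 4.5) = max(0, 4.8) = 4.8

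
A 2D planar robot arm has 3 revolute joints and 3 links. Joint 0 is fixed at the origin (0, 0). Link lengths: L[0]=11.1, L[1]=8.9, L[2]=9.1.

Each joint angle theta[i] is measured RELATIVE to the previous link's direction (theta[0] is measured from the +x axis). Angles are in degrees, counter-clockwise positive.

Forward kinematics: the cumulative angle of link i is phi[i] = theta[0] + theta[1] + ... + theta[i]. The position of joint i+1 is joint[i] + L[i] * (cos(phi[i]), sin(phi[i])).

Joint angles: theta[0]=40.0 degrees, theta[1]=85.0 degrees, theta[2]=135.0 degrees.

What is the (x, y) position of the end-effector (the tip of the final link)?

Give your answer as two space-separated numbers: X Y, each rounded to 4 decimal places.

joint[0] = (0.0000, 0.0000)  (base)
link 0: phi[0] = 40 = 40 deg
  cos(40 deg) = 0.7660, sin(40 deg) = 0.6428
  joint[1] = (0.0000, 0.0000) + 11.1 * (0.7660, 0.6428) = (0.0000 + 8.5031, 0.0000 + 7.1349) = (8.5031, 7.1349)
link 1: phi[1] = 40 + 85 = 125 deg
  cos(125 deg) = -0.5736, sin(125 deg) = 0.8192
  joint[2] = (8.5031, 7.1349) + 8.9 * (-0.5736, 0.8192) = (8.5031 + -5.1048, 7.1349 + 7.2905) = (3.3983, 14.4254)
link 2: phi[2] = 40 + 85 + 135 = 260 deg
  cos(260 deg) = -0.1736, sin(260 deg) = -0.9848
  joint[3] = (3.3983, 14.4254) + 9.1 * (-0.1736, -0.9848) = (3.3983 + -1.5802, 14.4254 + -8.9618) = (1.8181, 5.4636)
End effector: (1.8181, 5.4636)

Answer: 1.8181 5.4636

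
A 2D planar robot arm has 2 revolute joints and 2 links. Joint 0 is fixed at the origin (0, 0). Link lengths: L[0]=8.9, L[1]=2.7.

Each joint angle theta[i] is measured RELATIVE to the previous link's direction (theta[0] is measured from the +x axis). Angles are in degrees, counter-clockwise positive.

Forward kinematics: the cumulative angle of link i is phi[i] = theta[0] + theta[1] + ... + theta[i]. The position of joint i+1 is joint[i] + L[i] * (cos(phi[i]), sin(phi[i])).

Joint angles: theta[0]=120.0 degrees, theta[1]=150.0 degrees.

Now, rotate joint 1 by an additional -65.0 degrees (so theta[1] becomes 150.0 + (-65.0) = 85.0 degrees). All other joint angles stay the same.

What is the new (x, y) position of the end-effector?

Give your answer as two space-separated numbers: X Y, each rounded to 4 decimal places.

joint[0] = (0.0000, 0.0000)  (base)
link 0: phi[0] = 120 = 120 deg
  cos(120 deg) = -0.5000, sin(120 deg) = 0.8660
  joint[1] = (0.0000, 0.0000) + 8.9 * (-0.5000, 0.8660) = (0.0000 + -4.4500, 0.0000 + 7.7076) = (-4.4500, 7.7076)
link 1: phi[1] = 120 + 85 = 205 deg
  cos(205 deg) = -0.9063, sin(205 deg) = -0.4226
  joint[2] = (-4.4500, 7.7076) + 2.7 * (-0.9063, -0.4226) = (-4.4500 + -2.4470, 7.7076 + -1.1411) = (-6.8970, 6.5666)
End effector: (-6.8970, 6.5666)

Answer: -6.8970 6.5666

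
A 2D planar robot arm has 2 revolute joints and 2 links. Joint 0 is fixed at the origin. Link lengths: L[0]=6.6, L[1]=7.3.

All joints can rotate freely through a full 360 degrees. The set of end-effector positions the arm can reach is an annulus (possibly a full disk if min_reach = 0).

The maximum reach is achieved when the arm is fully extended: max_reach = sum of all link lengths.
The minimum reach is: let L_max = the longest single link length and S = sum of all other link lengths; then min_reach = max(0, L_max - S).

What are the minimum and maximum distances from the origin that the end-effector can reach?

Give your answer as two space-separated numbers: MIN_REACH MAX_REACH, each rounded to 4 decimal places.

Answer: 0.7000 13.9000

Derivation:
Link lengths: [6.6, 7.3]
max_reach = 6.6 + 7.3 = 13.9
L_max = max([6.6, 7.3]) = 7.3
S (sum of others) = 13.9 - 7.3 = 6.6
min_reach = max(0, 7.3 - 6.6) = max(0, 0.7) = 0.7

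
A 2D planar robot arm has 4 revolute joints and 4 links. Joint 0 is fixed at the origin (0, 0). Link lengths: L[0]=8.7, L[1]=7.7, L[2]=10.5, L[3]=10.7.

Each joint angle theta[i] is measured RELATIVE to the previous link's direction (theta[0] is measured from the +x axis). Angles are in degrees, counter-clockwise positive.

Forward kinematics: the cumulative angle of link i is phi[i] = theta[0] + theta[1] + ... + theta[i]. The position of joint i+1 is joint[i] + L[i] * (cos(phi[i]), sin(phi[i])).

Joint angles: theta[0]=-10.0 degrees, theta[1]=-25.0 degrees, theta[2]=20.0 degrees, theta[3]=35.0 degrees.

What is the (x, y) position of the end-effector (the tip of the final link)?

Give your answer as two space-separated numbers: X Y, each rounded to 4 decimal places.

joint[0] = (0.0000, 0.0000)  (base)
link 0: phi[0] = -10 = -10 deg
  cos(-10 deg) = 0.9848, sin(-10 deg) = -0.1736
  joint[1] = (0.0000, 0.0000) + 8.7 * (0.9848, -0.1736) = (0.0000 + 8.5678, 0.0000 + -1.5107) = (8.5678, -1.5107)
link 1: phi[1] = -10 + -25 = -35 deg
  cos(-35 deg) = 0.8192, sin(-35 deg) = -0.5736
  joint[2] = (8.5678, -1.5107) + 7.7 * (0.8192, -0.5736) = (8.5678 + 6.3075, -1.5107 + -4.4165) = (14.8753, -5.9273)
link 2: phi[2] = -10 + -25 + 20 = -15 deg
  cos(-15 deg) = 0.9659, sin(-15 deg) = -0.2588
  joint[3] = (14.8753, -5.9273) + 10.5 * (0.9659, -0.2588) = (14.8753 + 10.1422, -5.9273 + -2.7176) = (25.0175, -8.6449)
link 3: phi[3] = -10 + -25 + 20 + 35 = 20 deg
  cos(20 deg) = 0.9397, sin(20 deg) = 0.3420
  joint[4] = (25.0175, -8.6449) + 10.7 * (0.9397, 0.3420) = (25.0175 + 10.0547, -8.6449 + 3.6596) = (35.0722, -4.9853)
End effector: (35.0722, -4.9853)

Answer: 35.0722 -4.9853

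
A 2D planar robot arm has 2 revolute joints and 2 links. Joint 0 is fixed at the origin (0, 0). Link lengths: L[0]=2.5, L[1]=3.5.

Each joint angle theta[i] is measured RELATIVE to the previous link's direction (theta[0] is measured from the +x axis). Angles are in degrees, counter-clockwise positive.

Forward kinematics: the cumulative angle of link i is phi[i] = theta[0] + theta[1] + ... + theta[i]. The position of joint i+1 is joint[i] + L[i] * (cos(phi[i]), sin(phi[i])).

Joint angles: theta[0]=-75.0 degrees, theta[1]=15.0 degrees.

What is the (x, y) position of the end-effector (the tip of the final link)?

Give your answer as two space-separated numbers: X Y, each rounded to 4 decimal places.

Answer: 2.3970 -5.4459

Derivation:
joint[0] = (0.0000, 0.0000)  (base)
link 0: phi[0] = -75 = -75 deg
  cos(-75 deg) = 0.2588, sin(-75 deg) = -0.9659
  joint[1] = (0.0000, 0.0000) + 2.5 * (0.2588, -0.9659) = (0.0000 + 0.6470, 0.0000 + -2.4148) = (0.6470, -2.4148)
link 1: phi[1] = -75 + 15 = -60 deg
  cos(-60 deg) = 0.5000, sin(-60 deg) = -0.8660
  joint[2] = (0.6470, -2.4148) + 3.5 * (0.5000, -0.8660) = (0.6470 + 1.7500, -2.4148 + -3.0311) = (2.3970, -5.4459)
End effector: (2.3970, -5.4459)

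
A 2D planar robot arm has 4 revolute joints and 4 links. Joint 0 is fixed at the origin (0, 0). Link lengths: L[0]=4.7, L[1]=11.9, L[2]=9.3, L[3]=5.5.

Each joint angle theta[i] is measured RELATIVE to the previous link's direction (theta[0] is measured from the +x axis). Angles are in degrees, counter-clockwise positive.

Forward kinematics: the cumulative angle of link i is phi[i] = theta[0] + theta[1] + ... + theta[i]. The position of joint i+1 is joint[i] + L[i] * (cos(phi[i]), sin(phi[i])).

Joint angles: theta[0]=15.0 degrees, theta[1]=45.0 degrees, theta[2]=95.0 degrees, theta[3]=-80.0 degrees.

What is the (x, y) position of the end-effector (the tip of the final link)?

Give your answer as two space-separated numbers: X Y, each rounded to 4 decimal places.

Answer: 3.4847 20.7651

Derivation:
joint[0] = (0.0000, 0.0000)  (base)
link 0: phi[0] = 15 = 15 deg
  cos(15 deg) = 0.9659, sin(15 deg) = 0.2588
  joint[1] = (0.0000, 0.0000) + 4.7 * (0.9659, 0.2588) = (0.0000 + 4.5399, 0.0000 + 1.2164) = (4.5399, 1.2164)
link 1: phi[1] = 15 + 45 = 60 deg
  cos(60 deg) = 0.5000, sin(60 deg) = 0.8660
  joint[2] = (4.5399, 1.2164) + 11.9 * (0.5000, 0.8660) = (4.5399 + 5.9500, 1.2164 + 10.3057) = (10.4899, 11.5222)
link 2: phi[2] = 15 + 45 + 95 = 155 deg
  cos(155 deg) = -0.9063, sin(155 deg) = 0.4226
  joint[3] = (10.4899, 11.5222) + 9.3 * (-0.9063, 0.4226) = (10.4899 + -8.4287, 11.5222 + 3.9303) = (2.0612, 15.4525)
link 3: phi[3] = 15 + 45 + 95 + -80 = 75 deg
  cos(75 deg) = 0.2588, sin(75 deg) = 0.9659
  joint[4] = (2.0612, 15.4525) + 5.5 * (0.2588, 0.9659) = (2.0612 + 1.4235, 15.4525 + 5.3126) = (3.4847, 20.7651)
End effector: (3.4847, 20.7651)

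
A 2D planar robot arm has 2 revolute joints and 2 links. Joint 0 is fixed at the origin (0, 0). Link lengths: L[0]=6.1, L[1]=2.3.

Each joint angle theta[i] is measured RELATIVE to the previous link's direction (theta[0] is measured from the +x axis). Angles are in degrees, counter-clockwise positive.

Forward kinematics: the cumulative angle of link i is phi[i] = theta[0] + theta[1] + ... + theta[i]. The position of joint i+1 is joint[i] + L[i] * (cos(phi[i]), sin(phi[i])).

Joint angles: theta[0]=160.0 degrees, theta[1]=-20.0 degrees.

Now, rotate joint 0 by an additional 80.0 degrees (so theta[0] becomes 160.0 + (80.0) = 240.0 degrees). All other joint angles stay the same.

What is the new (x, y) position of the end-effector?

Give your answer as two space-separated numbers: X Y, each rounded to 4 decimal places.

joint[0] = (0.0000, 0.0000)  (base)
link 0: phi[0] = 240 = 240 deg
  cos(240 deg) = -0.5000, sin(240 deg) = -0.8660
  joint[1] = (0.0000, 0.0000) + 6.1 * (-0.5000, -0.8660) = (0.0000 + -3.0500, 0.0000 + -5.2828) = (-3.0500, -5.2828)
link 1: phi[1] = 240 + -20 = 220 deg
  cos(220 deg) = -0.7660, sin(220 deg) = -0.6428
  joint[2] = (-3.0500, -5.2828) + 2.3 * (-0.7660, -0.6428) = (-3.0500 + -1.7619, -5.2828 + -1.4784) = (-4.8119, -6.7612)
End effector: (-4.8119, -6.7612)

Answer: -4.8119 -6.7612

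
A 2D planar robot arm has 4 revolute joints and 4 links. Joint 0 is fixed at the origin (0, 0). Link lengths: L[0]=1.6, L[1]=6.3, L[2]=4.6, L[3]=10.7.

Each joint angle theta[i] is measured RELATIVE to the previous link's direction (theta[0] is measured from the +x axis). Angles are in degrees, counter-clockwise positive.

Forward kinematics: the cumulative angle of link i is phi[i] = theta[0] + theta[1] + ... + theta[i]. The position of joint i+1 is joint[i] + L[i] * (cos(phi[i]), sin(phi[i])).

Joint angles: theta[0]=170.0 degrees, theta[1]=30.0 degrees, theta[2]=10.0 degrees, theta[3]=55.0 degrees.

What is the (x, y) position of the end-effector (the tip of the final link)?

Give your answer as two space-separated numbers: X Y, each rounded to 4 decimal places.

joint[0] = (0.0000, 0.0000)  (base)
link 0: phi[0] = 170 = 170 deg
  cos(170 deg) = -0.9848, sin(170 deg) = 0.1736
  joint[1] = (0.0000, 0.0000) + 1.6 * (-0.9848, 0.1736) = (0.0000 + -1.5757, 0.0000 + 0.2778) = (-1.5757, 0.2778)
link 1: phi[1] = 170 + 30 = 200 deg
  cos(200 deg) = -0.9397, sin(200 deg) = -0.3420
  joint[2] = (-1.5757, 0.2778) + 6.3 * (-0.9397, -0.3420) = (-1.5757 + -5.9201, 0.2778 + -2.1547) = (-7.4958, -1.8769)
link 2: phi[2] = 170 + 30 + 10 = 210 deg
  cos(210 deg) = -0.8660, sin(210 deg) = -0.5000
  joint[3] = (-7.4958, -1.8769) + 4.6 * (-0.8660, -0.5000) = (-7.4958 + -3.9837, -1.8769 + -2.3000) = (-11.4795, -4.1769)
link 3: phi[3] = 170 + 30 + 10 + 55 = 265 deg
  cos(265 deg) = -0.0872, sin(265 deg) = -0.9962
  joint[4] = (-11.4795, -4.1769) + 10.7 * (-0.0872, -0.9962) = (-11.4795 + -0.9326, -4.1769 + -10.6593) = (-12.4120, -14.8362)
End effector: (-12.4120, -14.8362)

Answer: -12.4120 -14.8362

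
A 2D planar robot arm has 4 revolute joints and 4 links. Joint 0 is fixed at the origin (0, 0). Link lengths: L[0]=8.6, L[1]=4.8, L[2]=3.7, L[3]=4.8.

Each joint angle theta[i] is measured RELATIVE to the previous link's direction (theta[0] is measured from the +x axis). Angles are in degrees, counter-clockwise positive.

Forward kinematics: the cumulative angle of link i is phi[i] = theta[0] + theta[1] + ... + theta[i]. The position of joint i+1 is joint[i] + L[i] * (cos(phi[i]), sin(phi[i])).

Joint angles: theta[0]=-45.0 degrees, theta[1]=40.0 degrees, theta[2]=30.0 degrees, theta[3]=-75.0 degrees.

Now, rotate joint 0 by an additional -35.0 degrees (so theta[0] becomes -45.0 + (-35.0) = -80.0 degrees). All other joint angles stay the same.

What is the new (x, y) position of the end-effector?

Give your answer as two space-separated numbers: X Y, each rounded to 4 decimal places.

joint[0] = (0.0000, 0.0000)  (base)
link 0: phi[0] = -80 = -80 deg
  cos(-80 deg) = 0.1736, sin(-80 deg) = -0.9848
  joint[1] = (0.0000, 0.0000) + 8.6 * (0.1736, -0.9848) = (0.0000 + 1.4934, 0.0000 + -8.4693) = (1.4934, -8.4693)
link 1: phi[1] = -80 + 40 = -40 deg
  cos(-40 deg) = 0.7660, sin(-40 deg) = -0.6428
  joint[2] = (1.4934, -8.4693) + 4.8 * (0.7660, -0.6428) = (1.4934 + 3.6770, -8.4693 + -3.0854) = (5.1704, -11.5547)
link 2: phi[2] = -80 + 40 + 30 = -10 deg
  cos(-10 deg) = 0.9848, sin(-10 deg) = -0.1736
  joint[3] = (5.1704, -11.5547) + 3.7 * (0.9848, -0.1736) = (5.1704 + 3.6438, -11.5547 + -0.6425) = (8.8142, -12.1972)
link 3: phi[3] = -80 + 40 + 30 + -75 = -85 deg
  cos(-85 deg) = 0.0872, sin(-85 deg) = -0.9962
  joint[4] = (8.8142, -12.1972) + 4.8 * (0.0872, -0.9962) = (8.8142 + 0.4183, -12.1972 + -4.7817) = (9.2325, -16.9790)
End effector: (9.2325, -16.9790)

Answer: 9.2325 -16.9790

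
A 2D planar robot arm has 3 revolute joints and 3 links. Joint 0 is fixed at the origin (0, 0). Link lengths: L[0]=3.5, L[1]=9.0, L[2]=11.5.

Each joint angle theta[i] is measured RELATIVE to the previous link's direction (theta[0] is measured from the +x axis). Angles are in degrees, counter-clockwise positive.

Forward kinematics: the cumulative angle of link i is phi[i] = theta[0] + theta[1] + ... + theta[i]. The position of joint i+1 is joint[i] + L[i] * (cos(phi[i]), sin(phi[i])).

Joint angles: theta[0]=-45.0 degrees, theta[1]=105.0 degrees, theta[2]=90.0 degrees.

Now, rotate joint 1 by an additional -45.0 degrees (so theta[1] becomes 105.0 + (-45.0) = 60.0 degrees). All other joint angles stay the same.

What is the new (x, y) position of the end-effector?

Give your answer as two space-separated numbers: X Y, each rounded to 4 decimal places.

joint[0] = (0.0000, 0.0000)  (base)
link 0: phi[0] = -45 = -45 deg
  cos(-45 deg) = 0.7071, sin(-45 deg) = -0.7071
  joint[1] = (0.0000, 0.0000) + 3.5 * (0.7071, -0.7071) = (0.0000 + 2.4749, 0.0000 + -2.4749) = (2.4749, -2.4749)
link 1: phi[1] = -45 + 60 = 15 deg
  cos(15 deg) = 0.9659, sin(15 deg) = 0.2588
  joint[2] = (2.4749, -2.4749) + 9 * (0.9659, 0.2588) = (2.4749 + 8.6933, -2.4749 + 2.3294) = (11.1682, -0.1455)
link 2: phi[2] = -45 + 60 + 90 = 105 deg
  cos(105 deg) = -0.2588, sin(105 deg) = 0.9659
  joint[3] = (11.1682, -0.1455) + 11.5 * (-0.2588, 0.9659) = (11.1682 + -2.9764, -0.1455 + 11.1081) = (8.1918, 10.9626)
End effector: (8.1918, 10.9626)

Answer: 8.1918 10.9626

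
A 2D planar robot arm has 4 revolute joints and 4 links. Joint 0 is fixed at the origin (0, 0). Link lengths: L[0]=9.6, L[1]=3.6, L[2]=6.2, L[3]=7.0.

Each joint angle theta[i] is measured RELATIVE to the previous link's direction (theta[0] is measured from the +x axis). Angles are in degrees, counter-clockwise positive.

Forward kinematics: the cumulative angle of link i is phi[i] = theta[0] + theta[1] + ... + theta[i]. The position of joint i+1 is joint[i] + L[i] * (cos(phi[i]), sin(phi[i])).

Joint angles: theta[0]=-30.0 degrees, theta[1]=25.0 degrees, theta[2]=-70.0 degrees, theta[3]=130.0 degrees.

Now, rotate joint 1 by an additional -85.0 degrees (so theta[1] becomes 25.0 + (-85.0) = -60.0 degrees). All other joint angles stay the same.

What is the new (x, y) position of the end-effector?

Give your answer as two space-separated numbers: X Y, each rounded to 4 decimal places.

Answer: 8.5499 -14.0205

Derivation:
joint[0] = (0.0000, 0.0000)  (base)
link 0: phi[0] = -30 = -30 deg
  cos(-30 deg) = 0.8660, sin(-30 deg) = -0.5000
  joint[1] = (0.0000, 0.0000) + 9.6 * (0.8660, -0.5000) = (0.0000 + 8.3138, 0.0000 + -4.8000) = (8.3138, -4.8000)
link 1: phi[1] = -30 + -60 = -90 deg
  cos(-90 deg) = 0.0000, sin(-90 deg) = -1.0000
  joint[2] = (8.3138, -4.8000) + 3.6 * (0.0000, -1.0000) = (8.3138 + 0.0000, -4.8000 + -3.6000) = (8.3138, -8.4000)
link 2: phi[2] = -30 + -60 + -70 = -160 deg
  cos(-160 deg) = -0.9397, sin(-160 deg) = -0.3420
  joint[3] = (8.3138, -8.4000) + 6.2 * (-0.9397, -0.3420) = (8.3138 + -5.8261, -8.4000 + -2.1205) = (2.4877, -10.5205)
link 3: phi[3] = -30 + -60 + -70 + 130 = -30 deg
  cos(-30 deg) = 0.8660, sin(-30 deg) = -0.5000
  joint[4] = (2.4877, -10.5205) + 7 * (0.8660, -0.5000) = (2.4877 + 6.0622, -10.5205 + -3.5000) = (8.5499, -14.0205)
End effector: (8.5499, -14.0205)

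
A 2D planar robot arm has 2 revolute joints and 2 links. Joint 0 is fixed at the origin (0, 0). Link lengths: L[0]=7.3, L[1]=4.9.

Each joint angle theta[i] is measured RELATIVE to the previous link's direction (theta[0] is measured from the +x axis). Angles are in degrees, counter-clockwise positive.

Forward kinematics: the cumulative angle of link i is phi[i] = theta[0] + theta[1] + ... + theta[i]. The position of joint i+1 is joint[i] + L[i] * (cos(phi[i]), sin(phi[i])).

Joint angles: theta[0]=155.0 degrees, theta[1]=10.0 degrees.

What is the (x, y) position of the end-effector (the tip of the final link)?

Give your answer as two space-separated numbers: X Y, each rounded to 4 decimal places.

joint[0] = (0.0000, 0.0000)  (base)
link 0: phi[0] = 155 = 155 deg
  cos(155 deg) = -0.9063, sin(155 deg) = 0.4226
  joint[1] = (0.0000, 0.0000) + 7.3 * (-0.9063, 0.4226) = (0.0000 + -6.6160, 0.0000 + 3.0851) = (-6.6160, 3.0851)
link 1: phi[1] = 155 + 10 = 165 deg
  cos(165 deg) = -0.9659, sin(165 deg) = 0.2588
  joint[2] = (-6.6160, 3.0851) + 4.9 * (-0.9659, 0.2588) = (-6.6160 + -4.7330, 3.0851 + 1.2682) = (-11.3491, 4.3533)
End effector: (-11.3491, 4.3533)

Answer: -11.3491 4.3533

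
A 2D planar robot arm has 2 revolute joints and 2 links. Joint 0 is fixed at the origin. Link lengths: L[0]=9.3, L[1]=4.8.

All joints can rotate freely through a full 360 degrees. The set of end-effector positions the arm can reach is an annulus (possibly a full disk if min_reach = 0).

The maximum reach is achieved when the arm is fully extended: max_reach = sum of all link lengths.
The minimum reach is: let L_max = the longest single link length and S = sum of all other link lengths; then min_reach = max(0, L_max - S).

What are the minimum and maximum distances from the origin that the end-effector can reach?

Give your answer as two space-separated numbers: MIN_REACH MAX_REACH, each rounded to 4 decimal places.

Link lengths: [9.3, 4.8]
max_reach = 9.3 + 4.8 = 14.1
L_max = max([9.3, 4.8]) = 9.3
S (sum of others) = 14.1 - 9.3 = 4.8
min_reach = max(0, 9.3 - 4.8) = max(0, 4.5) = 4.5

Answer: 4.5000 14.1000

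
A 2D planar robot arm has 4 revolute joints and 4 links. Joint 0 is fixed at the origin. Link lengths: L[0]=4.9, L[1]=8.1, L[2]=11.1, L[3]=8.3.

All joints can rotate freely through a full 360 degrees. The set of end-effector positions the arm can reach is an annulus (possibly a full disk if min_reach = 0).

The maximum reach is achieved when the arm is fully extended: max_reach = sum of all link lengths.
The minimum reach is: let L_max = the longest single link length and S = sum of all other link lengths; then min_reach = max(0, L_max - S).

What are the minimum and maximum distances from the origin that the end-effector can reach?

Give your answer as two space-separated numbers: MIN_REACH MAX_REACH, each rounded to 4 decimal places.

Link lengths: [4.9, 8.1, 11.1, 8.3]
max_reach = 4.9 + 8.1 + 11.1 + 8.3 = 32.4
L_max = max([4.9, 8.1, 11.1, 8.3]) = 11.1
S (sum of others) = 32.4 - 11.1 = 21.3
min_reach = max(0, 11.1 - 21.3) = max(0, -10.2) = 0

Answer: 0.0000 32.4000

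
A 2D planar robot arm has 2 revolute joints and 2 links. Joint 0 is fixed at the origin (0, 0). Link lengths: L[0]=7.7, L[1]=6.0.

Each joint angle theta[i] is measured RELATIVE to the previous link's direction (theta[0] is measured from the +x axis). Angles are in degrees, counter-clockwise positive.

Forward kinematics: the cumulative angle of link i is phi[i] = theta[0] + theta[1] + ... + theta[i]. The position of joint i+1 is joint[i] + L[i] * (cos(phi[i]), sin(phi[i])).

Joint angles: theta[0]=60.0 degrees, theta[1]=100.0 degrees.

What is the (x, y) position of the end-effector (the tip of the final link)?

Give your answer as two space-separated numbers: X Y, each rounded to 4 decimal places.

Answer: -1.7882 8.7205

Derivation:
joint[0] = (0.0000, 0.0000)  (base)
link 0: phi[0] = 60 = 60 deg
  cos(60 deg) = 0.5000, sin(60 deg) = 0.8660
  joint[1] = (0.0000, 0.0000) + 7.7 * (0.5000, 0.8660) = (0.0000 + 3.8500, 0.0000 + 6.6684) = (3.8500, 6.6684)
link 1: phi[1] = 60 + 100 = 160 deg
  cos(160 deg) = -0.9397, sin(160 deg) = 0.3420
  joint[2] = (3.8500, 6.6684) + 6 * (-0.9397, 0.3420) = (3.8500 + -5.6382, 6.6684 + 2.0521) = (-1.7882, 8.7205)
End effector: (-1.7882, 8.7205)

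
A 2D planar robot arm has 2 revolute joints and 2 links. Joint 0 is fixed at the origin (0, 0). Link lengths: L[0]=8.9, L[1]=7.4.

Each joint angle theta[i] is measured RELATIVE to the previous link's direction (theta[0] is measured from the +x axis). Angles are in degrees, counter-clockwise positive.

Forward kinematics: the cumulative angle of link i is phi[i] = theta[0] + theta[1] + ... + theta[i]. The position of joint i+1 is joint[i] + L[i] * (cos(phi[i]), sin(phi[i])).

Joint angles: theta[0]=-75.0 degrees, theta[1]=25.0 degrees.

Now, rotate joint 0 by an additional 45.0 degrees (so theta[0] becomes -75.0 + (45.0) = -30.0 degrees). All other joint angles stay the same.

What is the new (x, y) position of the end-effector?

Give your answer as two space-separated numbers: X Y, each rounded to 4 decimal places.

joint[0] = (0.0000, 0.0000)  (base)
link 0: phi[0] = -30 = -30 deg
  cos(-30 deg) = 0.8660, sin(-30 deg) = -0.5000
  joint[1] = (0.0000, 0.0000) + 8.9 * (0.8660, -0.5000) = (0.0000 + 7.7076, 0.0000 + -4.4500) = (7.7076, -4.4500)
link 1: phi[1] = -30 + 25 = -5 deg
  cos(-5 deg) = 0.9962, sin(-5 deg) = -0.0872
  joint[2] = (7.7076, -4.4500) + 7.4 * (0.9962, -0.0872) = (7.7076 + 7.3718, -4.4500 + -0.6450) = (15.0795, -5.0950)
End effector: (15.0795, -5.0950)

Answer: 15.0795 -5.0950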